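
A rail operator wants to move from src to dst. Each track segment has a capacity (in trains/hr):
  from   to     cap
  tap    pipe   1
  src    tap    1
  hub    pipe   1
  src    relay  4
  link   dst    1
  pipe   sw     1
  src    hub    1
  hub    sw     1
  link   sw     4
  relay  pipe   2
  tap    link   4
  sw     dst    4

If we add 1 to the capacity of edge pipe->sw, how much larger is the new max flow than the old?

Original max flow = 3.
After raising cap(pipe->sw), augmenting paths through that edge carry 1 more unit.
New max flow = 4. Increase = 1.

1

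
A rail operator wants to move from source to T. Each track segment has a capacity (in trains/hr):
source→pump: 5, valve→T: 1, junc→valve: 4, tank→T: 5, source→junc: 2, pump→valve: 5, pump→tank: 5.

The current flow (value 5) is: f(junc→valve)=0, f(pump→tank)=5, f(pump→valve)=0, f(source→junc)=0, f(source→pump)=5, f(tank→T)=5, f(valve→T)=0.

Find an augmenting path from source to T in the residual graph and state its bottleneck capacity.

source→junc→valve→T, bottleneck 1

Residual along source→junc→valve→T: source→junc: 2, junc→valve: 4, valve→T: 1.
Bottleneck = min = 1.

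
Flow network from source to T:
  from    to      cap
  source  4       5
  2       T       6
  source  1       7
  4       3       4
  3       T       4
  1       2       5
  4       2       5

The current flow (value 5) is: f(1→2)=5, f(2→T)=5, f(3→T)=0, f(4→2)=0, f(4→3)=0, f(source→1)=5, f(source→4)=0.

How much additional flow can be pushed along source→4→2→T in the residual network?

1

Residual capacities along the path: source→4: 5, 4→2: 5, 2→T: 1.
Minimum is 1.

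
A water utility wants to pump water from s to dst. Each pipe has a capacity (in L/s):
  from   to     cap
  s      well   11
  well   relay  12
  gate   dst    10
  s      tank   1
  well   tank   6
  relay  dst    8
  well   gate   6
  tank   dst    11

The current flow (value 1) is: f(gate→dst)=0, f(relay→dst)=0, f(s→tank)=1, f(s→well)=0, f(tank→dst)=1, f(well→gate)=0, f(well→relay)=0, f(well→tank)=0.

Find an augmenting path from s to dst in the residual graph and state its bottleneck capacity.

Residual along s→well→gate→dst: s→well: 11, well→gate: 6, gate→dst: 10.
Bottleneck = min = 6.

s→well→gate→dst, bottleneck 6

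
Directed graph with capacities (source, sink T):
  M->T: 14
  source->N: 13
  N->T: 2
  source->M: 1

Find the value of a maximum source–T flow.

Augment source->M->T: bottleneck 1. Total 1.
Augment source->N->T: bottleneck 2. Total 3.
No augmenting path remains in the residual graph.

3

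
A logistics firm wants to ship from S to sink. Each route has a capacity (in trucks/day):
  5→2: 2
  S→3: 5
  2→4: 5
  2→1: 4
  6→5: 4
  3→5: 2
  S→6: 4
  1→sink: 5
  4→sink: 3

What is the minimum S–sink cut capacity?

Max flow = 2 (via 1 augmenting path).
In the residual at optimum, the set reachable from S is {3, 5, 6, S}.
Cut edges: 5→2 (cap 2). Sum = 2.

2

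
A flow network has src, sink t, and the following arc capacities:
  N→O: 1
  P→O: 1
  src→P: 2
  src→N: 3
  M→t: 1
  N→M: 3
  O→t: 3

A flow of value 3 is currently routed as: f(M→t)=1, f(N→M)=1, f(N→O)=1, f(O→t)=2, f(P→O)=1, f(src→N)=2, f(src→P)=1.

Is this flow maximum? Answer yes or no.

Residual reachable from src: {M, N, P, src}; t is not reachable.
Saturated cut: N→O, M→t, P→O with total capacity 3 = current flow value. Flow is maximum.

Yes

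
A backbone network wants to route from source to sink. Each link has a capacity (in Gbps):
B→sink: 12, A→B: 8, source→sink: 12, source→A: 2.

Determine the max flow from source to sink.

14

Augment source→sink: bottleneck 12. Total 12.
Augment source→A→B→sink: bottleneck 2. Total 14.
No augmenting path remains in the residual graph.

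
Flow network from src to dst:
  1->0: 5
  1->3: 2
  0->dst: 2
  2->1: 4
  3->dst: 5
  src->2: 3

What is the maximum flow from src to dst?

3

Augment src->2->1->0->dst: bottleneck 2. Total 2.
Augment src->2->1->3->dst: bottleneck 1. Total 3.
No augmenting path remains in the residual graph.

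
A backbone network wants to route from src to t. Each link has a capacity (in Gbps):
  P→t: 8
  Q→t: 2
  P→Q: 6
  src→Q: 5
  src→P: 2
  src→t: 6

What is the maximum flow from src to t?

Augment src→t: bottleneck 6. Total 6.
Augment src→P→t: bottleneck 2. Total 8.
Augment src→Q→t: bottleneck 2. Total 10.
No augmenting path remains in the residual graph.

10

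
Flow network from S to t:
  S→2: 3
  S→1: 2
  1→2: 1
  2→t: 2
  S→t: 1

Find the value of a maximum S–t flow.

3

Augment S→t: bottleneck 1. Total 1.
Augment S→2→t: bottleneck 2. Total 3.
No augmenting path remains in the residual graph.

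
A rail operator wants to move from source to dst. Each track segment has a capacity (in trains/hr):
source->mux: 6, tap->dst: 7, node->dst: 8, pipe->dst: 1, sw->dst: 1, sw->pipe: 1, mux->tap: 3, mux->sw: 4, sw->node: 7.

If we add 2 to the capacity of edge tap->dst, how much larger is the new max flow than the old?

0

Original max flow = 6.
Edge tap->dst does not cross the min cut (source side {source}), so extra capacity there cannot help.
New max flow = 6. Increase = 0.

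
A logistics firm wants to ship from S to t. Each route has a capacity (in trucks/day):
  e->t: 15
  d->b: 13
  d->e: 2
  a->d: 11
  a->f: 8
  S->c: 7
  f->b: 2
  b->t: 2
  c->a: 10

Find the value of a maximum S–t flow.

4

Augment S->c->a->f->b->t: bottleneck 2. Total 2.
Augment S->c->a->d->e->t: bottleneck 2. Total 4.
No augmenting path remains in the residual graph.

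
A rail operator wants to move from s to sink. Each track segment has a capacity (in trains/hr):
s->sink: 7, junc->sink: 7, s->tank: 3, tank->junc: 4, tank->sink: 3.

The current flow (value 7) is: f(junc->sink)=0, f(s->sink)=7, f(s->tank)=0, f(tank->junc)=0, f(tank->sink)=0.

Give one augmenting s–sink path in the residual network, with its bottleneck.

Residual along s->tank->sink: s->tank: 3, tank->sink: 3.
Bottleneck = min = 3.

s->tank->sink, bottleneck 3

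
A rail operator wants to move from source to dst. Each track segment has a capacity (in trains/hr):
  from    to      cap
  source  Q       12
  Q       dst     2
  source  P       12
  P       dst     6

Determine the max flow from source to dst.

Augment source->P->dst: bottleneck 6. Total 6.
Augment source->Q->dst: bottleneck 2. Total 8.
No augmenting path remains in the residual graph.

8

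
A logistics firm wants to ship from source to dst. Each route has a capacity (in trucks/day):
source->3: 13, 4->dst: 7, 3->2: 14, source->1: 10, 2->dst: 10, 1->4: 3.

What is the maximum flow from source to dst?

Augment source->1->4->dst: bottleneck 3. Total 3.
Augment source->3->2->dst: bottleneck 10. Total 13.
No augmenting path remains in the residual graph.

13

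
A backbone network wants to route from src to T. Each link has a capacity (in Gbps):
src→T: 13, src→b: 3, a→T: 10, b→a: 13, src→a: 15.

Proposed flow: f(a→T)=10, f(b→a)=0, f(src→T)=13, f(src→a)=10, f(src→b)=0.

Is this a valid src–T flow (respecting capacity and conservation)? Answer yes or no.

Every edge has 0 ≤ f(e) ≤ cap(e).
At each intermediate node, inflow equals outflow.

Yes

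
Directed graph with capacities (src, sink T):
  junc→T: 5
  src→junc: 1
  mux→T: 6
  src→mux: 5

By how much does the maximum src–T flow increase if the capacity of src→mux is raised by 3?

Original max flow = 6.
After raising cap(src→mux), augmenting paths through that edge carry 1 more unit.
New max flow = 7. Increase = 1.

1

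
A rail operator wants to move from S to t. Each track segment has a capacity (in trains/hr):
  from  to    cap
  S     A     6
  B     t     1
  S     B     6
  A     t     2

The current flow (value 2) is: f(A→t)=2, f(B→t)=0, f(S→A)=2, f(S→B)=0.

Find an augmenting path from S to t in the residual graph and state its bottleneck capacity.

S→B→t, bottleneck 1

Residual along S→B→t: S→B: 6, B→t: 1.
Bottleneck = min = 1.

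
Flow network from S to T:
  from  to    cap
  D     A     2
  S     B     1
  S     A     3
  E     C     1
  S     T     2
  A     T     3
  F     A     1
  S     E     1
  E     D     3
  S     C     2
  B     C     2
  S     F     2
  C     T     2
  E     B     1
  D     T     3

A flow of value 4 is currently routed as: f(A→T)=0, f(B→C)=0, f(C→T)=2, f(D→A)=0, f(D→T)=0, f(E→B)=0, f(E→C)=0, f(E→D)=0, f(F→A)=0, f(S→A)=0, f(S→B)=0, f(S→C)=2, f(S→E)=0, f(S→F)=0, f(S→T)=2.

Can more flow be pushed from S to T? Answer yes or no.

Yes

Residual path S→A→T has bottleneck 3 > 0.
Pushing 3 along it raises the flow to 7, so the given flow is not maximum.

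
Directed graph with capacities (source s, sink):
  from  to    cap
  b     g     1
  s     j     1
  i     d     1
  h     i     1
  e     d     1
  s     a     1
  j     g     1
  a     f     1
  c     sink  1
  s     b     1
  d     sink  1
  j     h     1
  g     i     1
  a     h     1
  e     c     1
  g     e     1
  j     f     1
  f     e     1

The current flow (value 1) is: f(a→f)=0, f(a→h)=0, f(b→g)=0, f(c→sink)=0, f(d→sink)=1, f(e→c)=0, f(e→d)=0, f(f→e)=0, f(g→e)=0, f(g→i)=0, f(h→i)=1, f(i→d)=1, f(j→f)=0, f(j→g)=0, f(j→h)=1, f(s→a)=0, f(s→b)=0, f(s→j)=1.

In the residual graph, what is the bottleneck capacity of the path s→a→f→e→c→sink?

Residual capacities along the path: s→a: 1, a→f: 1, f→e: 1, e→c: 1, c→sink: 1.
Minimum is 1.

1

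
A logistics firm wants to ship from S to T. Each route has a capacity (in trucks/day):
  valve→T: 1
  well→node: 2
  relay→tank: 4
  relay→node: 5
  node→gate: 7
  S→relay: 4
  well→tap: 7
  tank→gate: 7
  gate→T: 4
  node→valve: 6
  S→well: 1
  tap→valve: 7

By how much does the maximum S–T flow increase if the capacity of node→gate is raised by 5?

Original max flow = 5.
Edge node→gate does not cross the min cut (source side {S}), so extra capacity there cannot help.
New max flow = 5. Increase = 0.

0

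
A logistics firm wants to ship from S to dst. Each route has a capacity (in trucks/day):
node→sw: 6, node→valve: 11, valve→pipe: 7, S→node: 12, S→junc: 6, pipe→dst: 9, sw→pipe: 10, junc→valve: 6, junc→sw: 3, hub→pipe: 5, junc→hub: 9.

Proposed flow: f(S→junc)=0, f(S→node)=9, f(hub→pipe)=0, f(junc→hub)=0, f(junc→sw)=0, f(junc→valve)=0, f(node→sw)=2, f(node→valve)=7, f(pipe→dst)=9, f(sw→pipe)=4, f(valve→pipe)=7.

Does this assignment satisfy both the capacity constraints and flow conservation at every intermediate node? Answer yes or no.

No

Conservation fails at sw: inflow 2 ≠ outflow 4.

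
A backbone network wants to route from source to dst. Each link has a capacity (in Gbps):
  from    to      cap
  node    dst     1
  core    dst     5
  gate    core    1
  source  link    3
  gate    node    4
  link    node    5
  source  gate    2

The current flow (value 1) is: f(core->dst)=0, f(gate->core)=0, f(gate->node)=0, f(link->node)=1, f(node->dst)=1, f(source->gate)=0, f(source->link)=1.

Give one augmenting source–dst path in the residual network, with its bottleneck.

source->gate->core->dst, bottleneck 1

Residual along source->gate->core->dst: source->gate: 2, gate->core: 1, core->dst: 5.
Bottleneck = min = 1.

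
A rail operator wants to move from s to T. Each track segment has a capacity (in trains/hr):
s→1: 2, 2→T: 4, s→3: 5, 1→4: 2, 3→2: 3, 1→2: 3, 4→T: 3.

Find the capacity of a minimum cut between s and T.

5

Max flow = 5 (via 2 augmenting paths).
In the residual at optimum, the set reachable from s is {3, s}.
Cut edges: s→1 (cap 2), 3→2 (cap 3). Sum = 5.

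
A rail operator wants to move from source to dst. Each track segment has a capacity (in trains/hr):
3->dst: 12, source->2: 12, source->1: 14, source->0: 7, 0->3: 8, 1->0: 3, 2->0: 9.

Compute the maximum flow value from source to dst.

Augment source->0->3->dst: bottleneck 7. Total 7.
Augment source->1->0->3->dst: bottleneck 1. Total 8.
No augmenting path remains in the residual graph.

8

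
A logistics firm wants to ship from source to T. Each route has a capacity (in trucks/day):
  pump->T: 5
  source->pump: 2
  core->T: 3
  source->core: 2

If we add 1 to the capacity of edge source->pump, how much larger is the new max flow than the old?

Original max flow = 4.
After raising cap(source->pump), augmenting paths through that edge carry 1 more unit.
New max flow = 5. Increase = 1.

1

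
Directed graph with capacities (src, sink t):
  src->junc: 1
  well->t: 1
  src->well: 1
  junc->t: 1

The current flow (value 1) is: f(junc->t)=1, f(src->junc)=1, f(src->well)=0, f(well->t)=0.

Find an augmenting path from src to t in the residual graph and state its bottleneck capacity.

Residual along src->well->t: src->well: 1, well->t: 1.
Bottleneck = min = 1.

src->well->t, bottleneck 1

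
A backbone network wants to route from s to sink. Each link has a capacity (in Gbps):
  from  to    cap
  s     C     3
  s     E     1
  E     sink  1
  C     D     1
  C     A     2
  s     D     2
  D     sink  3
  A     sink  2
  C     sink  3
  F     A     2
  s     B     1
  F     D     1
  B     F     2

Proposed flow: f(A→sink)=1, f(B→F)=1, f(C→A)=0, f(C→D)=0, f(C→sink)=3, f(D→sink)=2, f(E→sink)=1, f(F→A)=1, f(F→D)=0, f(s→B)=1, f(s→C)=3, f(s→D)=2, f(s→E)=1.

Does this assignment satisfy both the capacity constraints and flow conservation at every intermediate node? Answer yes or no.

Every edge has 0 ≤ f(e) ≤ cap(e).
At each intermediate node, inflow equals outflow.

Yes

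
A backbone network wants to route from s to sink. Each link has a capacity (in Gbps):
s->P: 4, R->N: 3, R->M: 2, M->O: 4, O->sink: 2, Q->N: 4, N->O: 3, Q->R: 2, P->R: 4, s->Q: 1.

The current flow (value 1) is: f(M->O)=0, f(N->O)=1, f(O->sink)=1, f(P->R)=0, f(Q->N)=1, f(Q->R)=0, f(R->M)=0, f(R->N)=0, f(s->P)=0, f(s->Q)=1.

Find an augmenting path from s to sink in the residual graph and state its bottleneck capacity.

s->P->R->M->O->sink, bottleneck 1

Residual along s->P->R->M->O->sink: s->P: 4, P->R: 4, R->M: 2, M->O: 4, O->sink: 1.
Bottleneck = min = 1.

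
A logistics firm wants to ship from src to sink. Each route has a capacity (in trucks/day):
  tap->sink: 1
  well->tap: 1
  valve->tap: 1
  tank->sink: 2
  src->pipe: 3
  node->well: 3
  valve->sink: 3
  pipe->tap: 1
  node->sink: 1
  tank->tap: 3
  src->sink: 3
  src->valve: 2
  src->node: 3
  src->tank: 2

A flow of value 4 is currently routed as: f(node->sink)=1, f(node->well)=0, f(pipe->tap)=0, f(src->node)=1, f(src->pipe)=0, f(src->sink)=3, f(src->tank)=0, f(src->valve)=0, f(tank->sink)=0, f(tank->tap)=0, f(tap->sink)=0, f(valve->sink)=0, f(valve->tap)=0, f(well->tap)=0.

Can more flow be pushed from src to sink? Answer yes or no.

Yes

Residual path src->valve->sink has bottleneck 2 > 0.
Pushing 2 along it raises the flow to 6, so the given flow is not maximum.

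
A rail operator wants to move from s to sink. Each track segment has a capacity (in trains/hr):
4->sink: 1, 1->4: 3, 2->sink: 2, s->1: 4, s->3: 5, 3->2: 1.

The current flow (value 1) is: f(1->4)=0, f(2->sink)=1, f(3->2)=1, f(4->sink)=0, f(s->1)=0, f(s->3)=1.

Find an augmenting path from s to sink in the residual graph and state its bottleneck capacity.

s->1->4->sink, bottleneck 1

Residual along s->1->4->sink: s->1: 4, 1->4: 3, 4->sink: 1.
Bottleneck = min = 1.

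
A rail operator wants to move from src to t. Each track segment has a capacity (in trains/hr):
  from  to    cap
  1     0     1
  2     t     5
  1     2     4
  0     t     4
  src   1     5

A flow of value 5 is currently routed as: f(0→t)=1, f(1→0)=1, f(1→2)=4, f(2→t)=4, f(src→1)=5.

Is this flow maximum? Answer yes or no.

Yes

Residual reachable from src: {src}; t is not reachable.
Saturated cut: src→1 with total capacity 5 = current flow value. Flow is maximum.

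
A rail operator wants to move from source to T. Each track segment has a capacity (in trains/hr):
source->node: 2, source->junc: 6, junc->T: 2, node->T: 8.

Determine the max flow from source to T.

4

Augment source->junc->T: bottleneck 2. Total 2.
Augment source->node->T: bottleneck 2. Total 4.
No augmenting path remains in the residual graph.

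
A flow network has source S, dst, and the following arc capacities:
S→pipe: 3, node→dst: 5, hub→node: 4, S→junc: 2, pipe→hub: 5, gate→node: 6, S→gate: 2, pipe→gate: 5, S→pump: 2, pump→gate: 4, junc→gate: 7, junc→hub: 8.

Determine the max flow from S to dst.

5

Augment S→gate→node→dst: bottleneck 2. Total 2.
Augment S→pipe→gate→node→dst: bottleneck 3. Total 5.
No augmenting path remains in the residual graph.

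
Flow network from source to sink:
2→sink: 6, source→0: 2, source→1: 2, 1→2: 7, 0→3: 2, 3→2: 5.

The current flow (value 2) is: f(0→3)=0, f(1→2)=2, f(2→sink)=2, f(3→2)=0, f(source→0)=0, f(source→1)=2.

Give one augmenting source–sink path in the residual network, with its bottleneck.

source→0→3→2→sink, bottleneck 2

Residual along source→0→3→2→sink: source→0: 2, 0→3: 2, 3→2: 5, 2→sink: 4.
Bottleneck = min = 2.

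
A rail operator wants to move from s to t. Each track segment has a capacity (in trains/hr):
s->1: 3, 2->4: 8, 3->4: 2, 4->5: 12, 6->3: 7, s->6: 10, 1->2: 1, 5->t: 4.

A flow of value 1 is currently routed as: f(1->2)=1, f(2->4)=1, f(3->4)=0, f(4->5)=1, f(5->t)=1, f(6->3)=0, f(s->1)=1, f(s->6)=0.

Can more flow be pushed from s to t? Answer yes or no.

Residual path s->6->3->4->5->t has bottleneck 2 > 0.
Pushing 2 along it raises the flow to 3, so the given flow is not maximum.

Yes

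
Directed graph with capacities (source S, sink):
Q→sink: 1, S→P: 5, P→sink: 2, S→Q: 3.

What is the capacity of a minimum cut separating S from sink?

Max flow = 3 (via 2 augmenting paths).
In the residual at optimum, the set reachable from S is {P, Q, S}.
Cut edges: P→sink (cap 2), Q→sink (cap 1). Sum = 3.

3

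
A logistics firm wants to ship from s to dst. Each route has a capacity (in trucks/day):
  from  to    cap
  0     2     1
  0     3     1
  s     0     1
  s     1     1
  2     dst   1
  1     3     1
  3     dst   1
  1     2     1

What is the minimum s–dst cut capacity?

Max flow = 2 (via 2 augmenting paths).
In the residual at optimum, the set reachable from s is {s}.
Cut edges: s->0 (cap 1), s->1 (cap 1). Sum = 2.

2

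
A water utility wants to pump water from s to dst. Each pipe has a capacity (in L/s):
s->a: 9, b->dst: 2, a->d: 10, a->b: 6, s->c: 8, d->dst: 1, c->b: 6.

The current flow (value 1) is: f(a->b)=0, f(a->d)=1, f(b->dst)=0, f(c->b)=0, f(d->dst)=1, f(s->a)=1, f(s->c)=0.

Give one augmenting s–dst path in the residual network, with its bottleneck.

s->a->b->dst, bottleneck 2

Residual along s->a->b->dst: s->a: 8, a->b: 6, b->dst: 2.
Bottleneck = min = 2.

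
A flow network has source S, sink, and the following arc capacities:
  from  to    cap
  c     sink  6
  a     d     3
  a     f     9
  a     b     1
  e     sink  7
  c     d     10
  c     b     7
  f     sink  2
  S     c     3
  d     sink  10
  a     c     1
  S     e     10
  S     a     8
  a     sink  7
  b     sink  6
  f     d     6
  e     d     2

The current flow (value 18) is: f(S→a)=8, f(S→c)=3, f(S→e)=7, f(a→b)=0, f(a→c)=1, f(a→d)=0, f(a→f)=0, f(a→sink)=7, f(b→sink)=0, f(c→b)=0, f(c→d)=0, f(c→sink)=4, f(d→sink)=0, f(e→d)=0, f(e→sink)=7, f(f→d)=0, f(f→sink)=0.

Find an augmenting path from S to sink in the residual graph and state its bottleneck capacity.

Residual along S→e→d→sink: S→e: 3, e→d: 2, d→sink: 10.
Bottleneck = min = 2.

S→e→d→sink, bottleneck 2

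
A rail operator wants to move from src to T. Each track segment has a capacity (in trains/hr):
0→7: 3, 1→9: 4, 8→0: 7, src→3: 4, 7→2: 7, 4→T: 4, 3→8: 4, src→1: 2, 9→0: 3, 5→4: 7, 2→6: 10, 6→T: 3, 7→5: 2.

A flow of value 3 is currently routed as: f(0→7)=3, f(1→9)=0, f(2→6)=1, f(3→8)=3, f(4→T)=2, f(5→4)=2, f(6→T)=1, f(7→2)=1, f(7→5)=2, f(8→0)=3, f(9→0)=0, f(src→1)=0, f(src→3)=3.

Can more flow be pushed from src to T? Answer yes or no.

No

Residual reachable from src: {0, 1, 3, 8, 9, src}; T is not reachable.
Saturated cut: 0→7 with total capacity 3 = current flow value. Flow is maximum.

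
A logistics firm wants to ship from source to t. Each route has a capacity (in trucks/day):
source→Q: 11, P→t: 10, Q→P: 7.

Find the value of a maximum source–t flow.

7

Augment source→Q→P→t: bottleneck 7. Total 7.
No augmenting path remains in the residual graph.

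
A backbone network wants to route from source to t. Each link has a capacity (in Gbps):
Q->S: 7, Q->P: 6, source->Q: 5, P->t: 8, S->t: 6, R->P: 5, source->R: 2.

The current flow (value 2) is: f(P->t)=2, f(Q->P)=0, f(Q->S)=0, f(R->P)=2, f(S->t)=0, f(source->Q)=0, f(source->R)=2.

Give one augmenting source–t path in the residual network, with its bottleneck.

source->Q->P->t, bottleneck 5

Residual along source->Q->P->t: source->Q: 5, Q->P: 6, P->t: 6.
Bottleneck = min = 5.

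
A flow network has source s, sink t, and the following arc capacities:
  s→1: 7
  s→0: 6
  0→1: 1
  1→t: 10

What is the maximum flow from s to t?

8

Augment s→1→t: bottleneck 7. Total 7.
Augment s→0→1→t: bottleneck 1. Total 8.
No augmenting path remains in the residual graph.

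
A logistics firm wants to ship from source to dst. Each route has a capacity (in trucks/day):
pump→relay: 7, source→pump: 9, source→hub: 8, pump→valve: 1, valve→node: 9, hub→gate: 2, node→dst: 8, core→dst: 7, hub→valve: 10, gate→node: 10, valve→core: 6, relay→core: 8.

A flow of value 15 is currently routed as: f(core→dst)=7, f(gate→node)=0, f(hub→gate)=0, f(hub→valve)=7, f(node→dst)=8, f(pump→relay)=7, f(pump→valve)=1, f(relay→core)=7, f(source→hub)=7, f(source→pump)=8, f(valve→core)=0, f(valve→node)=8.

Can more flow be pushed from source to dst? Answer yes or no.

No

Residual reachable from source: {core, gate, hub, node, pump, relay, source, valve}; dst is not reachable.
Saturated cut: core→dst, node→dst with total capacity 15 = current flow value. Flow is maximum.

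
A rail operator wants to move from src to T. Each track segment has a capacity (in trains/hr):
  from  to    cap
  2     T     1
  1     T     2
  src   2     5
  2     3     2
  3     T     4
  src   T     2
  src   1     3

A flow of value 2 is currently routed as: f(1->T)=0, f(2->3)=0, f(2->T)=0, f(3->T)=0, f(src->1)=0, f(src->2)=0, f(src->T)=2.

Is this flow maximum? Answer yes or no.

No

Residual path src->1->T has bottleneck 2 > 0.
Pushing 2 along it raises the flow to 4, so the given flow is not maximum.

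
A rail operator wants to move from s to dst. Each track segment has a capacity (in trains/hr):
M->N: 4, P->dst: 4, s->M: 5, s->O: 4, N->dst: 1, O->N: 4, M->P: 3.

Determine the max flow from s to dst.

Augment s->O->N->dst: bottleneck 1. Total 1.
Augment s->M->P->dst: bottleneck 3. Total 4.
No augmenting path remains in the residual graph.

4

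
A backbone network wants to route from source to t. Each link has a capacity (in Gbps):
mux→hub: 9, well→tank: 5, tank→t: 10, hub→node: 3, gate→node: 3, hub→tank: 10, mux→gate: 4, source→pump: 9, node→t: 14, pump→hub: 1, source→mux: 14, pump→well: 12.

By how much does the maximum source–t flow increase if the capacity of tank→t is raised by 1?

Original max flow = 16.
After raising cap(tank→t), augmenting paths through that edge carry 1 more unit.
New max flow = 17. Increase = 1.

1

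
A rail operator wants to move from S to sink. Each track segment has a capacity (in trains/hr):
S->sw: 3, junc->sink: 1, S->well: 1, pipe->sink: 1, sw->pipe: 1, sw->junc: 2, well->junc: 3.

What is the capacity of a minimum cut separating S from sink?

Max flow = 2 (via 2 augmenting paths).
In the residual at optimum, the set reachable from S is {S, junc, sw, well}.
Cut edges: sw->pipe (cap 1), junc->sink (cap 1). Sum = 2.

2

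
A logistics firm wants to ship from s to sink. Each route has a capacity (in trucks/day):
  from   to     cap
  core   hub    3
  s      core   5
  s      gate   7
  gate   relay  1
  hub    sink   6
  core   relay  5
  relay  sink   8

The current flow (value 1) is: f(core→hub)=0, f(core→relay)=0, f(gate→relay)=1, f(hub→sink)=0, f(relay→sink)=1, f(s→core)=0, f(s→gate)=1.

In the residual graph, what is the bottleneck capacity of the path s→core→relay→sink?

Residual capacities along the path: s→core: 5, core→relay: 5, relay→sink: 7.
Minimum is 5.

5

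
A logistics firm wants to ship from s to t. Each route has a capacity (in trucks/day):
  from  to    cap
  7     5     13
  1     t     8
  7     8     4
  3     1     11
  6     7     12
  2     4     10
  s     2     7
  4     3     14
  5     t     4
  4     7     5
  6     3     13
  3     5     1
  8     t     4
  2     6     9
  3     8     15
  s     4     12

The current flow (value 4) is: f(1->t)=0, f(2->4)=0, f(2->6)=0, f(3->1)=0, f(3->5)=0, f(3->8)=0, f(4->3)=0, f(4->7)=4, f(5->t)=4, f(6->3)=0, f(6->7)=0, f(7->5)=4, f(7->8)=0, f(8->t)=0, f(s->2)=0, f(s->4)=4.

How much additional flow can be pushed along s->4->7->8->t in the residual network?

Residual capacities along the path: s->4: 8, 4->7: 1, 7->8: 4, 8->t: 4.
Minimum is 1.

1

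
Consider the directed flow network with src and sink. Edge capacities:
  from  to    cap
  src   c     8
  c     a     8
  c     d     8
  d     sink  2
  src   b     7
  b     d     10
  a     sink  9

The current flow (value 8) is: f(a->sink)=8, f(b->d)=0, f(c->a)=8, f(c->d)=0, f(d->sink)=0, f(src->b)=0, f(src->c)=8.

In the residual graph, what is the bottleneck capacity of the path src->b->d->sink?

2

Residual capacities along the path: src->b: 7, b->d: 10, d->sink: 2.
Minimum is 2.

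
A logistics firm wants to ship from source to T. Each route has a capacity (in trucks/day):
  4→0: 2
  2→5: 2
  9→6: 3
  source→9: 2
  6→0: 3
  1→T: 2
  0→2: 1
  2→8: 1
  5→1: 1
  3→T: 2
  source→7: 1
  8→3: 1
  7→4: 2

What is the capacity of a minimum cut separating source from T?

1

Max flow = 1 (via 1 augmenting path).
In the residual at optimum, the set reachable from source is {0, 4, 6, 7, 9, source}.
Cut edges: 0→2 (cap 1). Sum = 1.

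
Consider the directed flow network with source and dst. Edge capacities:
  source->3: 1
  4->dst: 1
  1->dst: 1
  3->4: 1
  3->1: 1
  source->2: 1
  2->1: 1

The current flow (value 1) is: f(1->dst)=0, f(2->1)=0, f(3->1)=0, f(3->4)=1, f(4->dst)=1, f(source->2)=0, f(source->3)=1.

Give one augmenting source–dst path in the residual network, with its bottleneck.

source->2->1->dst, bottleneck 1

Residual along source->2->1->dst: source->2: 1, 2->1: 1, 1->dst: 1.
Bottleneck = min = 1.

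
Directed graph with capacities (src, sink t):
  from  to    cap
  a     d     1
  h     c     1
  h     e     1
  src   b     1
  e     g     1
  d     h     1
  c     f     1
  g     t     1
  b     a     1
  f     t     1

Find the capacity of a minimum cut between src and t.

Max flow = 1 (via 1 augmenting path).
In the residual at optimum, the set reachable from src is {src}.
Cut edges: src->b (cap 1). Sum = 1.

1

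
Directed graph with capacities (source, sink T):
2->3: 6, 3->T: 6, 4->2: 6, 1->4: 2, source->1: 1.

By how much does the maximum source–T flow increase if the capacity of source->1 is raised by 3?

1

Original max flow = 1.
After raising cap(source->1), augmenting paths through that edge carry 1 more unit.
New max flow = 2. Increase = 1.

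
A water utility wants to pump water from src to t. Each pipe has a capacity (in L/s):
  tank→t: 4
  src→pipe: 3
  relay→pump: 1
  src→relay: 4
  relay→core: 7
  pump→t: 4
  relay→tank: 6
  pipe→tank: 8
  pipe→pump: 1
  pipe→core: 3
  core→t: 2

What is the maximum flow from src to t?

7

Augment src→pipe→core→t: bottleneck 2. Total 2.
Augment src→pipe→pump→t: bottleneck 1. Total 3.
Augment src→relay→pump→t: bottleneck 1. Total 4.
Augment src→relay→tank→t: bottleneck 3. Total 7.
No augmenting path remains in the residual graph.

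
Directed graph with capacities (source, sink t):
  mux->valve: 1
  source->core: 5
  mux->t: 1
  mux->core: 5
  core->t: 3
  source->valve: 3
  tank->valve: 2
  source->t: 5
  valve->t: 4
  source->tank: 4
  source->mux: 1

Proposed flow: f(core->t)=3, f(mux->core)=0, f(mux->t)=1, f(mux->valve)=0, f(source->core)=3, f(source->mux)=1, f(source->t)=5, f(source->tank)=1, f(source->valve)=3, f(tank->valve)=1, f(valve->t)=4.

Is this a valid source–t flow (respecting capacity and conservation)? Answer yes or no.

Every edge has 0 ≤ f(e) ≤ cap(e).
At each intermediate node, inflow equals outflow.

Yes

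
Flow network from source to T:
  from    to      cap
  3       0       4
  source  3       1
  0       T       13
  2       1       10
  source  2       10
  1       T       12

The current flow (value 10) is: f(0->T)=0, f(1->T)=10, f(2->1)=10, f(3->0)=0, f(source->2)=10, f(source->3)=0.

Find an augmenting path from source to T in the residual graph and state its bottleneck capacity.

source->3->0->T, bottleneck 1

Residual along source->3->0->T: source->3: 1, 3->0: 4, 0->T: 13.
Bottleneck = min = 1.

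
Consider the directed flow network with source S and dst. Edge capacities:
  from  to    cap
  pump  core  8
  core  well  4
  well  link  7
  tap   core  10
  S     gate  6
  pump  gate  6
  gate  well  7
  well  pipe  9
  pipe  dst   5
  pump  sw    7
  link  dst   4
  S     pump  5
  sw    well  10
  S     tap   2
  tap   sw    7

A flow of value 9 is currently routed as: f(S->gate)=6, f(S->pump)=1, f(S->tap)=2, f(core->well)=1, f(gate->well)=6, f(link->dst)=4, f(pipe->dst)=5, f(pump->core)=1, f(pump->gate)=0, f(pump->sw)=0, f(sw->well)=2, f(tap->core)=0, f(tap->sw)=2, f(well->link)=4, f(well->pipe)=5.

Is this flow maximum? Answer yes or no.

Yes

Residual reachable from S: {S, core, gate, link, pipe, pump, sw, tap, well}; dst is not reachable.
Saturated cut: pipe->dst, link->dst with total capacity 9 = current flow value. Flow is maximum.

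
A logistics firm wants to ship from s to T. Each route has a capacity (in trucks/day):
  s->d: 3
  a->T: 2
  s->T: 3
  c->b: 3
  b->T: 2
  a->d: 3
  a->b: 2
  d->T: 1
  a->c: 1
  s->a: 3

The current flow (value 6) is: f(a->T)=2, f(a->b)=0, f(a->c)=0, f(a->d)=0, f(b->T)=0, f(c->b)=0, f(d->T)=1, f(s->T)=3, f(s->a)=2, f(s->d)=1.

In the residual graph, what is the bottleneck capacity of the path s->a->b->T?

Residual capacities along the path: s->a: 1, a->b: 2, b->T: 2.
Minimum is 1.

1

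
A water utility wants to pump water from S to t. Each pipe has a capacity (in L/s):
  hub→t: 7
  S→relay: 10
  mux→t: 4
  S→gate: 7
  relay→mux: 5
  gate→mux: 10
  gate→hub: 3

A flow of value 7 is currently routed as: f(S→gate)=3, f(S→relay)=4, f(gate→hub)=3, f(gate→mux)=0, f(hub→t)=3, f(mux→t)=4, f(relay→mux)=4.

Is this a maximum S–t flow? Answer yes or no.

Yes

Residual reachable from S: {S, gate, mux, relay}; t is not reachable.
Saturated cut: gate→hub, mux→t with total capacity 7 = current flow value. Flow is maximum.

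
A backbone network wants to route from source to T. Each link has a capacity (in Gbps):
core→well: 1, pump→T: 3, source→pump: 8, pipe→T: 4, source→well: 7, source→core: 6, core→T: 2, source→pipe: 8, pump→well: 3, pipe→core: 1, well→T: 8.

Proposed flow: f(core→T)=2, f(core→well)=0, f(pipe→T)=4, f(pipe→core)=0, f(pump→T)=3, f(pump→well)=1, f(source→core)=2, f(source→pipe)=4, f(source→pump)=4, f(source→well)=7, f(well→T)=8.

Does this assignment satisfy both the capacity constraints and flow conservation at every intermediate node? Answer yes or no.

Every edge has 0 ≤ f(e) ≤ cap(e).
At each intermediate node, inflow equals outflow.

Yes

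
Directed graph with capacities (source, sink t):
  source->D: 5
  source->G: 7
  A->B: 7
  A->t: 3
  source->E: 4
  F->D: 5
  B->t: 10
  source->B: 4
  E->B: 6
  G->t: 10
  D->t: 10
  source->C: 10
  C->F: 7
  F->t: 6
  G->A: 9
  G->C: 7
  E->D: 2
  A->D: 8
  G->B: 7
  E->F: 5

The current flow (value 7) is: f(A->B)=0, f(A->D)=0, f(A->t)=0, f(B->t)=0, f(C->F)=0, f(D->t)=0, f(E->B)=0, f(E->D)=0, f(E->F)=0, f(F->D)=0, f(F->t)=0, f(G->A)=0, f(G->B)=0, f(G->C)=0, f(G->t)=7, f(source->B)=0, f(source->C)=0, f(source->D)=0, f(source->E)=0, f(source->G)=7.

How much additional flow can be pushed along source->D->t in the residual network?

5

Residual capacities along the path: source->D: 5, D->t: 10.
Minimum is 5.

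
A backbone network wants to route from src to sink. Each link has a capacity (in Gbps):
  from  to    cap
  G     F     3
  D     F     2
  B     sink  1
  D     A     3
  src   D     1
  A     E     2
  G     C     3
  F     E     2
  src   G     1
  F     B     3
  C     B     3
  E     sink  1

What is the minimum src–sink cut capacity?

Max flow = 2 (via 2 augmenting paths).
In the residual at optimum, the set reachable from src is {src}.
Cut edges: src→G (cap 1), src→D (cap 1). Sum = 2.

2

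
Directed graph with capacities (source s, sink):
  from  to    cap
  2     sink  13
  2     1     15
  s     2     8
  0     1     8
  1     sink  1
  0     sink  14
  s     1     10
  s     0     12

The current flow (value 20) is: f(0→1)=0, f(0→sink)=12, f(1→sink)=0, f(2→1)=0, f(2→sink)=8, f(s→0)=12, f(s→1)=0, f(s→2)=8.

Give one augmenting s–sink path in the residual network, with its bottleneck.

Residual along s→1→sink: s→1: 10, 1→sink: 1.
Bottleneck = min = 1.

s→1→sink, bottleneck 1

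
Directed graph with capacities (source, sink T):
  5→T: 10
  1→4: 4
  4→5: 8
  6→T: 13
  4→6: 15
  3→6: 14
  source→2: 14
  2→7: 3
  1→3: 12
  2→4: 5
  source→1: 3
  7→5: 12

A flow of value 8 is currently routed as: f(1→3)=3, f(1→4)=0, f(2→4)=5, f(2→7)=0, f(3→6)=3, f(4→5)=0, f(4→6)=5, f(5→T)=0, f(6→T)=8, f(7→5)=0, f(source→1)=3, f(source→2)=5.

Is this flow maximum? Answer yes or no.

No

Residual path source→2→7→5→T has bottleneck 3 > 0.
Pushing 3 along it raises the flow to 11, so the given flow is not maximum.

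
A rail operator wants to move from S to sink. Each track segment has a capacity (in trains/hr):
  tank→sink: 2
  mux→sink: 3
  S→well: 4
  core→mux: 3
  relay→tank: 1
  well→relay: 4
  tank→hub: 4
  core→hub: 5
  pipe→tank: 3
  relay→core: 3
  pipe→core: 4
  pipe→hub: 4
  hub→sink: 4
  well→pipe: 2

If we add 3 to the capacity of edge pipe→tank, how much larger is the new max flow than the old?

0

Original max flow = 4.
Edge pipe→tank does not cross the min cut (source side {S}), so extra capacity there cannot help.
New max flow = 4. Increase = 0.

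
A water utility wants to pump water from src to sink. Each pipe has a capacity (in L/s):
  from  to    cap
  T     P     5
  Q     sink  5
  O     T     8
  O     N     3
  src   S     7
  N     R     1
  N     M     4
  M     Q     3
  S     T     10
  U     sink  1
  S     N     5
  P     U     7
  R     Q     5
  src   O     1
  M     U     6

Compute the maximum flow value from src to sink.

5

Augment src→S→T→P→U→sink: bottleneck 1. Total 1.
Augment src→S→N→R→Q→sink: bottleneck 1. Total 2.
Augment src→S→N→M→Q→sink: bottleneck 3. Total 5.
No augmenting path remains in the residual graph.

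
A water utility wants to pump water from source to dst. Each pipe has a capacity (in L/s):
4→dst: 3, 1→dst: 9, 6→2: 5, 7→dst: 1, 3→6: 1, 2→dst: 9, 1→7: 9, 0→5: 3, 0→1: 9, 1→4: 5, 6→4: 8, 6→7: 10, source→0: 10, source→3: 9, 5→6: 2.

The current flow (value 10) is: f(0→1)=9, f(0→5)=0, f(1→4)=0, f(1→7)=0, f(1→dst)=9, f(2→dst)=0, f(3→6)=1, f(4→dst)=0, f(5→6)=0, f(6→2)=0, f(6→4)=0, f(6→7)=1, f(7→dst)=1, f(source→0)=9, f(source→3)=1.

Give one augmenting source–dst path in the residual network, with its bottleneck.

Residual along source→0→5→6→2→dst: source→0: 1, 0→5: 3, 5→6: 2, 6→2: 5, 2→dst: 9.
Bottleneck = min = 1.

source→0→5→6→2→dst, bottleneck 1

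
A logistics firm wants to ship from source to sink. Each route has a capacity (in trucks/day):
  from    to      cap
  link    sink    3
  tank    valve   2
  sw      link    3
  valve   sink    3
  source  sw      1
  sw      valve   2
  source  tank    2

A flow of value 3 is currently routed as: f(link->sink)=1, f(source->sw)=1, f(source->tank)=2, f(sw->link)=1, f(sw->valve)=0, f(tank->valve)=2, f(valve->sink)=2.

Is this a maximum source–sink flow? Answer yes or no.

Residual reachable from source: {source}; sink is not reachable.
Saturated cut: source->sw, source->tank with total capacity 3 = current flow value. Flow is maximum.

Yes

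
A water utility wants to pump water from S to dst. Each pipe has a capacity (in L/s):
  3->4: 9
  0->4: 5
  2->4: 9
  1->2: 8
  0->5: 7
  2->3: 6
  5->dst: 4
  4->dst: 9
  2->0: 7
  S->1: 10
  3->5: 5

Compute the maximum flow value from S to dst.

Augment S->1->2->4->dst: bottleneck 8. Total 8.
No augmenting path remains in the residual graph.

8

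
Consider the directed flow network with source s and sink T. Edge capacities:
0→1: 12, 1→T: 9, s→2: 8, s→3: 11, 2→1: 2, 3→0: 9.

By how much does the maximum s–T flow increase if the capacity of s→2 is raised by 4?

Original max flow = 9.
Edge s→2 does not cross the min cut (source side {0, 1, 2, 3, s}), so extra capacity there cannot help.
New max flow = 9. Increase = 0.

0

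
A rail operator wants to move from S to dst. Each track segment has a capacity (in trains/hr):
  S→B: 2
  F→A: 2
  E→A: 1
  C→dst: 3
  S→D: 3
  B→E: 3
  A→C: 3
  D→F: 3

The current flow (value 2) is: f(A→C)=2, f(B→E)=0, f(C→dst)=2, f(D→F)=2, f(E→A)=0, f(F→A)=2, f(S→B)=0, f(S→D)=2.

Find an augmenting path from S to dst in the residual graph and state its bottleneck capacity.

Residual along S→B→E→A→C→dst: S→B: 2, B→E: 3, E→A: 1, A→C: 1, C→dst: 1.
Bottleneck = min = 1.

S→B→E→A→C→dst, bottleneck 1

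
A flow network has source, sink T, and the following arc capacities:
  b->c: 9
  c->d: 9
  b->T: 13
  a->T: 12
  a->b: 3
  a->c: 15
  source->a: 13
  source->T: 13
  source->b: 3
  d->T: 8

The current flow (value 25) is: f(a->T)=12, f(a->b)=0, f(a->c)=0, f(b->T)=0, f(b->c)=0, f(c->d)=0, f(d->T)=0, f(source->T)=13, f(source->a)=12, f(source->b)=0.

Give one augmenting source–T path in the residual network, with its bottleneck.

source->b->T, bottleneck 3

Residual along source->b->T: source->b: 3, b->T: 13.
Bottleneck = min = 3.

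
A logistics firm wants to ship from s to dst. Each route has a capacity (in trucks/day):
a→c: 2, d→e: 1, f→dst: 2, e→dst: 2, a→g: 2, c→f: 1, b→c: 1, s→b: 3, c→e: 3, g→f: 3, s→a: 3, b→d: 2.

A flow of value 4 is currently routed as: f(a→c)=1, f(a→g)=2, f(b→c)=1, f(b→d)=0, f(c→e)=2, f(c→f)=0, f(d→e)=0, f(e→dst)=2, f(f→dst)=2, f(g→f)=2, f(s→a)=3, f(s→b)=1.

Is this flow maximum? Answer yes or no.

Residual reachable from s: {a, b, c, d, e, f, g, s}; dst is not reachable.
Saturated cut: f→dst, e→dst with total capacity 4 = current flow value. Flow is maximum.

Yes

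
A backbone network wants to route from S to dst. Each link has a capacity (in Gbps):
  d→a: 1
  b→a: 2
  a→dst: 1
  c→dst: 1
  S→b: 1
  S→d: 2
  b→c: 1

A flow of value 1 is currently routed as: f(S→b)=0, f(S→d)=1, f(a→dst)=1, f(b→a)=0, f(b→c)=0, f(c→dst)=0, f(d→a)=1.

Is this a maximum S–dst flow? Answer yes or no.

No

Residual path S→b→c→dst has bottleneck 1 > 0.
Pushing 1 along it raises the flow to 2, so the given flow is not maximum.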